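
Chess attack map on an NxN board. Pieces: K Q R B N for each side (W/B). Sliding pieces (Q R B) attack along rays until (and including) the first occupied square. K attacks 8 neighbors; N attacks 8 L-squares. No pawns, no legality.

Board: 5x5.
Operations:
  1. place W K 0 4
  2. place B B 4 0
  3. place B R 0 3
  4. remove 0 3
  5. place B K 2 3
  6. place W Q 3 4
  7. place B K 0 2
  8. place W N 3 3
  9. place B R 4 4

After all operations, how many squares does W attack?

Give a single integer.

Op 1: place WK@(0,4)
Op 2: place BB@(4,0)
Op 3: place BR@(0,3)
Op 4: remove (0,3)
Op 5: place BK@(2,3)
Op 6: place WQ@(3,4)
Op 7: place BK@(0,2)
Op 8: place WN@(3,3)
Op 9: place BR@(4,4)
Per-piece attacks for W:
  WK@(0,4): attacks (0,3) (1,4) (1,3)
  WN@(3,3): attacks (1,4) (4,1) (2,1) (1,2)
  WQ@(3,4): attacks (3,3) (4,4) (2,4) (1,4) (0,4) (4,3) (2,3) [ray(0,-1) blocked at (3,3); ray(1,0) blocked at (4,4); ray(-1,0) blocked at (0,4); ray(-1,-1) blocked at (2,3)]
Union (12 distinct): (0,3) (0,4) (1,2) (1,3) (1,4) (2,1) (2,3) (2,4) (3,3) (4,1) (4,3) (4,4)

Answer: 12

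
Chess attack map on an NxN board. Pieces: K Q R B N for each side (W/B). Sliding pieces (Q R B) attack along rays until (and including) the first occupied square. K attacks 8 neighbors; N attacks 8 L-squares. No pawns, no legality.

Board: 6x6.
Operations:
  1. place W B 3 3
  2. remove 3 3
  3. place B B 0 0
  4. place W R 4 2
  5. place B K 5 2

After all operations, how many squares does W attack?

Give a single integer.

Op 1: place WB@(3,3)
Op 2: remove (3,3)
Op 3: place BB@(0,0)
Op 4: place WR@(4,2)
Op 5: place BK@(5,2)
Per-piece attacks for W:
  WR@(4,2): attacks (4,3) (4,4) (4,5) (4,1) (4,0) (5,2) (3,2) (2,2) (1,2) (0,2) [ray(1,0) blocked at (5,2)]
Union (10 distinct): (0,2) (1,2) (2,2) (3,2) (4,0) (4,1) (4,3) (4,4) (4,5) (5,2)

Answer: 10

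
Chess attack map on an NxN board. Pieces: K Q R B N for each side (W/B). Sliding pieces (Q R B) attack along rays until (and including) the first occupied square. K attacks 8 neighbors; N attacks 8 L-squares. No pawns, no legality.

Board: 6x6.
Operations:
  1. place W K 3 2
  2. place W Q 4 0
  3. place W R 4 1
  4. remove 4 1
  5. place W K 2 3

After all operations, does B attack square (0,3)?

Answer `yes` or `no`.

Answer: no

Derivation:
Op 1: place WK@(3,2)
Op 2: place WQ@(4,0)
Op 3: place WR@(4,1)
Op 4: remove (4,1)
Op 5: place WK@(2,3)
Per-piece attacks for B:
B attacks (0,3): no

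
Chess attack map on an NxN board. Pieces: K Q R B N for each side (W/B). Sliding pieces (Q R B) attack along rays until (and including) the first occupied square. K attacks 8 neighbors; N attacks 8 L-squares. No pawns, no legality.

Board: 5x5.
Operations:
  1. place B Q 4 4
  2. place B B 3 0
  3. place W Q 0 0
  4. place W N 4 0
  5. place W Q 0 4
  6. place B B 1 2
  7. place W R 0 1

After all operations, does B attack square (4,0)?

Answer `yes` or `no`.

Op 1: place BQ@(4,4)
Op 2: place BB@(3,0)
Op 3: place WQ@(0,0)
Op 4: place WN@(4,0)
Op 5: place WQ@(0,4)
Op 6: place BB@(1,2)
Op 7: place WR@(0,1)
Per-piece attacks for B:
  BB@(1,2): attacks (2,3) (3,4) (2,1) (3,0) (0,3) (0,1) [ray(1,-1) blocked at (3,0); ray(-1,-1) blocked at (0,1)]
  BB@(3,0): attacks (4,1) (2,1) (1,2) [ray(-1,1) blocked at (1,2)]
  BQ@(4,4): attacks (4,3) (4,2) (4,1) (4,0) (3,4) (2,4) (1,4) (0,4) (3,3) (2,2) (1,1) (0,0) [ray(0,-1) blocked at (4,0); ray(-1,0) blocked at (0,4); ray(-1,-1) blocked at (0,0)]
B attacks (4,0): yes

Answer: yes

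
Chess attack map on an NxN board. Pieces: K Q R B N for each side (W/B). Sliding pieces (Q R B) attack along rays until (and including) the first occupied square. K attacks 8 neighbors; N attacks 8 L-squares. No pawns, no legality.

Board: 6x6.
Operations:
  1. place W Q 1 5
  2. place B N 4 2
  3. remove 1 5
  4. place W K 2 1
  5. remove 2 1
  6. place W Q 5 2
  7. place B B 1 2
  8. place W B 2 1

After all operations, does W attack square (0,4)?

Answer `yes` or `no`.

Answer: no

Derivation:
Op 1: place WQ@(1,5)
Op 2: place BN@(4,2)
Op 3: remove (1,5)
Op 4: place WK@(2,1)
Op 5: remove (2,1)
Op 6: place WQ@(5,2)
Op 7: place BB@(1,2)
Op 8: place WB@(2,1)
Per-piece attacks for W:
  WB@(2,1): attacks (3,2) (4,3) (5,4) (3,0) (1,2) (1,0) [ray(-1,1) blocked at (1,2)]
  WQ@(5,2): attacks (5,3) (5,4) (5,5) (5,1) (5,0) (4,2) (4,3) (3,4) (2,5) (4,1) (3,0) [ray(-1,0) blocked at (4,2)]
W attacks (0,4): no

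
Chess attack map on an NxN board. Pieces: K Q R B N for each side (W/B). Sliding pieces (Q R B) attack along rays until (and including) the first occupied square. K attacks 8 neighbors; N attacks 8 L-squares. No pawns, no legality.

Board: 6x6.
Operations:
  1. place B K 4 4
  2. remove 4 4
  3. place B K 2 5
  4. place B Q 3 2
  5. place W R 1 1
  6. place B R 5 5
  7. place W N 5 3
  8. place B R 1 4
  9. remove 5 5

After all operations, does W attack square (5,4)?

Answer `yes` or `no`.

Op 1: place BK@(4,4)
Op 2: remove (4,4)
Op 3: place BK@(2,5)
Op 4: place BQ@(3,2)
Op 5: place WR@(1,1)
Op 6: place BR@(5,5)
Op 7: place WN@(5,3)
Op 8: place BR@(1,4)
Op 9: remove (5,5)
Per-piece attacks for W:
  WR@(1,1): attacks (1,2) (1,3) (1,4) (1,0) (2,1) (3,1) (4,1) (5,1) (0,1) [ray(0,1) blocked at (1,4)]
  WN@(5,3): attacks (4,5) (3,4) (4,1) (3,2)
W attacks (5,4): no

Answer: no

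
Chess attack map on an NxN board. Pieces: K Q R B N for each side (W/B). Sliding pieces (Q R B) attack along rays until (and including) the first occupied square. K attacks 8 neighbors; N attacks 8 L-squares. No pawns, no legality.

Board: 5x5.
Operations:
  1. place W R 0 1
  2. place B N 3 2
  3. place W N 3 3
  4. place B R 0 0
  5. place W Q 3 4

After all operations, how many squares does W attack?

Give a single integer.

Op 1: place WR@(0,1)
Op 2: place BN@(3,2)
Op 3: place WN@(3,3)
Op 4: place BR@(0,0)
Op 5: place WQ@(3,4)
Per-piece attacks for W:
  WR@(0,1): attacks (0,2) (0,3) (0,4) (0,0) (1,1) (2,1) (3,1) (4,1) [ray(0,-1) blocked at (0,0)]
  WN@(3,3): attacks (1,4) (4,1) (2,1) (1,2)
  WQ@(3,4): attacks (3,3) (4,4) (2,4) (1,4) (0,4) (4,3) (2,3) (1,2) (0,1) [ray(0,-1) blocked at (3,3); ray(-1,-1) blocked at (0,1)]
Union (16 distinct): (0,0) (0,1) (0,2) (0,3) (0,4) (1,1) (1,2) (1,4) (2,1) (2,3) (2,4) (3,1) (3,3) (4,1) (4,3) (4,4)

Answer: 16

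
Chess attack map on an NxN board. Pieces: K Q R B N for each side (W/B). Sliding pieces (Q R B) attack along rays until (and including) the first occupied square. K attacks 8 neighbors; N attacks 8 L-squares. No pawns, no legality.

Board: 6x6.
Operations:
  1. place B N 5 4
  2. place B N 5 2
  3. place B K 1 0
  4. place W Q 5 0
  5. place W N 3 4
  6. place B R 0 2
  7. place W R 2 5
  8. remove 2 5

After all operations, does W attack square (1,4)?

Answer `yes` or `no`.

Answer: yes

Derivation:
Op 1: place BN@(5,4)
Op 2: place BN@(5,2)
Op 3: place BK@(1,0)
Op 4: place WQ@(5,0)
Op 5: place WN@(3,4)
Op 6: place BR@(0,2)
Op 7: place WR@(2,5)
Op 8: remove (2,5)
Per-piece attacks for W:
  WN@(3,4): attacks (5,5) (1,5) (4,2) (5,3) (2,2) (1,3)
  WQ@(5,0): attacks (5,1) (5,2) (4,0) (3,0) (2,0) (1,0) (4,1) (3,2) (2,3) (1,4) (0,5) [ray(0,1) blocked at (5,2); ray(-1,0) blocked at (1,0)]
W attacks (1,4): yes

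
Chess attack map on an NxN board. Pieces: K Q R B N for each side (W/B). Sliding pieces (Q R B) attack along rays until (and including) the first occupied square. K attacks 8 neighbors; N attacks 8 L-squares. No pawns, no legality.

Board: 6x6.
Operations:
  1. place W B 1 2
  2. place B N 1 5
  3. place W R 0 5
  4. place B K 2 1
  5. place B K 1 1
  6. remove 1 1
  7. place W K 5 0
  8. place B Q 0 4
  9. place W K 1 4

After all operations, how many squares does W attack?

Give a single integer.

Answer: 15

Derivation:
Op 1: place WB@(1,2)
Op 2: place BN@(1,5)
Op 3: place WR@(0,5)
Op 4: place BK@(2,1)
Op 5: place BK@(1,1)
Op 6: remove (1,1)
Op 7: place WK@(5,0)
Op 8: place BQ@(0,4)
Op 9: place WK@(1,4)
Per-piece attacks for W:
  WR@(0,5): attacks (0,4) (1,5) [ray(0,-1) blocked at (0,4); ray(1,0) blocked at (1,5)]
  WB@(1,2): attacks (2,3) (3,4) (4,5) (2,1) (0,3) (0,1) [ray(1,-1) blocked at (2,1)]
  WK@(1,4): attacks (1,5) (1,3) (2,4) (0,4) (2,5) (2,3) (0,5) (0,3)
  WK@(5,0): attacks (5,1) (4,0) (4,1)
Union (15 distinct): (0,1) (0,3) (0,4) (0,5) (1,3) (1,5) (2,1) (2,3) (2,4) (2,5) (3,4) (4,0) (4,1) (4,5) (5,1)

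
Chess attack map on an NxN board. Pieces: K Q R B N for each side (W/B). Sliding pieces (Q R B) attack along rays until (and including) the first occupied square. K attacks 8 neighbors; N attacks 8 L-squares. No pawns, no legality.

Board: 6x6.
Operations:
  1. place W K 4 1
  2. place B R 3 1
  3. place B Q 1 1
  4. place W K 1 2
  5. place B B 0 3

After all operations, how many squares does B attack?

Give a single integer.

Answer: 20

Derivation:
Op 1: place WK@(4,1)
Op 2: place BR@(3,1)
Op 3: place BQ@(1,1)
Op 4: place WK@(1,2)
Op 5: place BB@(0,3)
Per-piece attacks for B:
  BB@(0,3): attacks (1,4) (2,5) (1,2) [ray(1,-1) blocked at (1,2)]
  BQ@(1,1): attacks (1,2) (1,0) (2,1) (3,1) (0,1) (2,2) (3,3) (4,4) (5,5) (2,0) (0,2) (0,0) [ray(0,1) blocked at (1,2); ray(1,0) blocked at (3,1)]
  BR@(3,1): attacks (3,2) (3,3) (3,4) (3,5) (3,0) (4,1) (2,1) (1,1) [ray(1,0) blocked at (4,1); ray(-1,0) blocked at (1,1)]
Union (20 distinct): (0,0) (0,1) (0,2) (1,0) (1,1) (1,2) (1,4) (2,0) (2,1) (2,2) (2,5) (3,0) (3,1) (3,2) (3,3) (3,4) (3,5) (4,1) (4,4) (5,5)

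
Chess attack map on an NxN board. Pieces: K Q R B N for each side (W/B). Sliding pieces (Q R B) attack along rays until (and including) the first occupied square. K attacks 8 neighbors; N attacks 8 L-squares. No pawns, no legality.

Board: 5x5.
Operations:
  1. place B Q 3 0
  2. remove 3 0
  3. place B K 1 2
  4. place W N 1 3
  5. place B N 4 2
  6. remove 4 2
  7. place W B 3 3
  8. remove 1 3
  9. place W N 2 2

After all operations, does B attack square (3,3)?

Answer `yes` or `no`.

Answer: no

Derivation:
Op 1: place BQ@(3,0)
Op 2: remove (3,0)
Op 3: place BK@(1,2)
Op 4: place WN@(1,3)
Op 5: place BN@(4,2)
Op 6: remove (4,2)
Op 7: place WB@(3,3)
Op 8: remove (1,3)
Op 9: place WN@(2,2)
Per-piece attacks for B:
  BK@(1,2): attacks (1,3) (1,1) (2,2) (0,2) (2,3) (2,1) (0,3) (0,1)
B attacks (3,3): no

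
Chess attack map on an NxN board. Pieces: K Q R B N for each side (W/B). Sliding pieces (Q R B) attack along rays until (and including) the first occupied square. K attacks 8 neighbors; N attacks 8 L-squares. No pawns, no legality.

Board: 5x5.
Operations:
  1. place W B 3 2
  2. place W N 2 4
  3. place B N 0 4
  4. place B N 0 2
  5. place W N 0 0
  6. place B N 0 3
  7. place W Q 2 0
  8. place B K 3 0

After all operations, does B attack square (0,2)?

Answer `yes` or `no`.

Op 1: place WB@(3,2)
Op 2: place WN@(2,4)
Op 3: place BN@(0,4)
Op 4: place BN@(0,2)
Op 5: place WN@(0,0)
Op 6: place BN@(0,3)
Op 7: place WQ@(2,0)
Op 8: place BK@(3,0)
Per-piece attacks for B:
  BN@(0,2): attacks (1,4) (2,3) (1,0) (2,1)
  BN@(0,3): attacks (2,4) (1,1) (2,2)
  BN@(0,4): attacks (1,2) (2,3)
  BK@(3,0): attacks (3,1) (4,0) (2,0) (4,1) (2,1)
B attacks (0,2): no

Answer: no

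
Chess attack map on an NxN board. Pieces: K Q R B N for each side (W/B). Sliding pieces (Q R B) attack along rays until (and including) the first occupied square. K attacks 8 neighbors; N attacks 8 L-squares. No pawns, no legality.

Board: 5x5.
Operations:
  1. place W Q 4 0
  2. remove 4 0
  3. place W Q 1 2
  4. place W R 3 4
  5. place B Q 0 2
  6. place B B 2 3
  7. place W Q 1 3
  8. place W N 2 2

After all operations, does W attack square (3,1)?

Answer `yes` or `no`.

Answer: yes

Derivation:
Op 1: place WQ@(4,0)
Op 2: remove (4,0)
Op 3: place WQ@(1,2)
Op 4: place WR@(3,4)
Op 5: place BQ@(0,2)
Op 6: place BB@(2,3)
Op 7: place WQ@(1,3)
Op 8: place WN@(2,2)
Per-piece attacks for W:
  WQ@(1,2): attacks (1,3) (1,1) (1,0) (2,2) (0,2) (2,3) (2,1) (3,0) (0,3) (0,1) [ray(0,1) blocked at (1,3); ray(1,0) blocked at (2,2); ray(-1,0) blocked at (0,2); ray(1,1) blocked at (2,3)]
  WQ@(1,3): attacks (1,4) (1,2) (2,3) (0,3) (2,4) (2,2) (0,4) (0,2) [ray(0,-1) blocked at (1,2); ray(1,0) blocked at (2,3); ray(1,-1) blocked at (2,2); ray(-1,-1) blocked at (0,2)]
  WN@(2,2): attacks (3,4) (4,3) (1,4) (0,3) (3,0) (4,1) (1,0) (0,1)
  WR@(3,4): attacks (3,3) (3,2) (3,1) (3,0) (4,4) (2,4) (1,4) (0,4)
W attacks (3,1): yes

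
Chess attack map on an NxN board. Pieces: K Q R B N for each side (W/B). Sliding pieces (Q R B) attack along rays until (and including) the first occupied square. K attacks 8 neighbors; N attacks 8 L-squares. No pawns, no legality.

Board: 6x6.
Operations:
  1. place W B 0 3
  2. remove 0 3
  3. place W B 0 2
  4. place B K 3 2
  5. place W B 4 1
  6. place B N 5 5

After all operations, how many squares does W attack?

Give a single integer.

Answer: 9

Derivation:
Op 1: place WB@(0,3)
Op 2: remove (0,3)
Op 3: place WB@(0,2)
Op 4: place BK@(3,2)
Op 5: place WB@(4,1)
Op 6: place BN@(5,5)
Per-piece attacks for W:
  WB@(0,2): attacks (1,3) (2,4) (3,5) (1,1) (2,0)
  WB@(4,1): attacks (5,2) (5,0) (3,2) (3,0) [ray(-1,1) blocked at (3,2)]
Union (9 distinct): (1,1) (1,3) (2,0) (2,4) (3,0) (3,2) (3,5) (5,0) (5,2)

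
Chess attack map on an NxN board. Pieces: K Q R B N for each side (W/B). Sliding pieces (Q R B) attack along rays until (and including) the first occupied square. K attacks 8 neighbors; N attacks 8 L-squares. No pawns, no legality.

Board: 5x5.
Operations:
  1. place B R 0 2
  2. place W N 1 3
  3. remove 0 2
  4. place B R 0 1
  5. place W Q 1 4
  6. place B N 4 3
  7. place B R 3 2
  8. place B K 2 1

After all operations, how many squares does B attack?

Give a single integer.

Op 1: place BR@(0,2)
Op 2: place WN@(1,3)
Op 3: remove (0,2)
Op 4: place BR@(0,1)
Op 5: place WQ@(1,4)
Op 6: place BN@(4,3)
Op 7: place BR@(3,2)
Op 8: place BK@(2,1)
Per-piece attacks for B:
  BR@(0,1): attacks (0,2) (0,3) (0,4) (0,0) (1,1) (2,1) [ray(1,0) blocked at (2,1)]
  BK@(2,1): attacks (2,2) (2,0) (3,1) (1,1) (3,2) (3,0) (1,2) (1,0)
  BR@(3,2): attacks (3,3) (3,4) (3,1) (3,0) (4,2) (2,2) (1,2) (0,2)
  BN@(4,3): attacks (2,4) (3,1) (2,2)
Union (17 distinct): (0,0) (0,2) (0,3) (0,4) (1,0) (1,1) (1,2) (2,0) (2,1) (2,2) (2,4) (3,0) (3,1) (3,2) (3,3) (3,4) (4,2)

Answer: 17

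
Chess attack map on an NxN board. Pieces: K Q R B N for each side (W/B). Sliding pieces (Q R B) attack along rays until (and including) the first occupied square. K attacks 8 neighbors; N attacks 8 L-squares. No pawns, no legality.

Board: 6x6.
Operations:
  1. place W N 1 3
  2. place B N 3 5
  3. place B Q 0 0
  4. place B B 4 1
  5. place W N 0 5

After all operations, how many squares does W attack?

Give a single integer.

Op 1: place WN@(1,3)
Op 2: place BN@(3,5)
Op 3: place BQ@(0,0)
Op 4: place BB@(4,1)
Op 5: place WN@(0,5)
Per-piece attacks for W:
  WN@(0,5): attacks (1,3) (2,4)
  WN@(1,3): attacks (2,5) (3,4) (0,5) (2,1) (3,2) (0,1)
Union (8 distinct): (0,1) (0,5) (1,3) (2,1) (2,4) (2,5) (3,2) (3,4)

Answer: 8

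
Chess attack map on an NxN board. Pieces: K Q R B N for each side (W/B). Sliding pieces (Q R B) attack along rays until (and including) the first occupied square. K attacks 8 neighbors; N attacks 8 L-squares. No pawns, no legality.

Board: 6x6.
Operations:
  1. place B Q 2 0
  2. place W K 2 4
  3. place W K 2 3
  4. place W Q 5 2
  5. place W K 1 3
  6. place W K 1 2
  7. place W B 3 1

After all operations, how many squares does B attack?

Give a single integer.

Op 1: place BQ@(2,0)
Op 2: place WK@(2,4)
Op 3: place WK@(2,3)
Op 4: place WQ@(5,2)
Op 5: place WK@(1,3)
Op 6: place WK@(1,2)
Op 7: place WB@(3,1)
Per-piece attacks for B:
  BQ@(2,0): attacks (2,1) (2,2) (2,3) (3,0) (4,0) (5,0) (1,0) (0,0) (3,1) (1,1) (0,2) [ray(0,1) blocked at (2,3); ray(1,1) blocked at (3,1)]
Union (11 distinct): (0,0) (0,2) (1,0) (1,1) (2,1) (2,2) (2,3) (3,0) (3,1) (4,0) (5,0)

Answer: 11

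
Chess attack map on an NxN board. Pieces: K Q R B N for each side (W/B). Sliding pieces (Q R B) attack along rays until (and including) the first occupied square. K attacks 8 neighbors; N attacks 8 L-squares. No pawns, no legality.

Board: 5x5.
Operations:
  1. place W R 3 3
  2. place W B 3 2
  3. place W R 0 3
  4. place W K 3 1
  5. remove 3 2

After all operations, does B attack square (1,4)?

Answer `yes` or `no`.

Op 1: place WR@(3,3)
Op 2: place WB@(3,2)
Op 3: place WR@(0,3)
Op 4: place WK@(3,1)
Op 5: remove (3,2)
Per-piece attacks for B:
B attacks (1,4): no

Answer: no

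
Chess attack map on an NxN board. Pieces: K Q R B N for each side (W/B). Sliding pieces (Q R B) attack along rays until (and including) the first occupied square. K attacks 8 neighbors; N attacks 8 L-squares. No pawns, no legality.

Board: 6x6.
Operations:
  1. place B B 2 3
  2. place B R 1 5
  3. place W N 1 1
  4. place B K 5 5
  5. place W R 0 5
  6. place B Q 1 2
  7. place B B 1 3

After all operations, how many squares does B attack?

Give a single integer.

Answer: 28

Derivation:
Op 1: place BB@(2,3)
Op 2: place BR@(1,5)
Op 3: place WN@(1,1)
Op 4: place BK@(5,5)
Op 5: place WR@(0,5)
Op 6: place BQ@(1,2)
Op 7: place BB@(1,3)
Per-piece attacks for B:
  BQ@(1,2): attacks (1,3) (1,1) (2,2) (3,2) (4,2) (5,2) (0,2) (2,3) (2,1) (3,0) (0,3) (0,1) [ray(0,1) blocked at (1,3); ray(0,-1) blocked at (1,1); ray(1,1) blocked at (2,3)]
  BB@(1,3): attacks (2,4) (3,5) (2,2) (3,1) (4,0) (0,4) (0,2)
  BR@(1,5): attacks (1,4) (1,3) (2,5) (3,5) (4,5) (5,5) (0,5) [ray(0,-1) blocked at (1,3); ray(1,0) blocked at (5,5); ray(-1,0) blocked at (0,5)]
  BB@(2,3): attacks (3,4) (4,5) (3,2) (4,1) (5,0) (1,4) (0,5) (1,2) [ray(-1,1) blocked at (0,5); ray(-1,-1) blocked at (1,2)]
  BK@(5,5): attacks (5,4) (4,5) (4,4)
Union (28 distinct): (0,1) (0,2) (0,3) (0,4) (0,5) (1,1) (1,2) (1,3) (1,4) (2,1) (2,2) (2,3) (2,4) (2,5) (3,0) (3,1) (3,2) (3,4) (3,5) (4,0) (4,1) (4,2) (4,4) (4,5) (5,0) (5,2) (5,4) (5,5)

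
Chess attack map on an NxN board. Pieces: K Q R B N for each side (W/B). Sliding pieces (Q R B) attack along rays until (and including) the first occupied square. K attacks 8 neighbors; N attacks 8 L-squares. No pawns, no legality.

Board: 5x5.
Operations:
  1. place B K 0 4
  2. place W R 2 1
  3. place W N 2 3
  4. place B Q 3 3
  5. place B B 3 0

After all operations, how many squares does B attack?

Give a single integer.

Op 1: place BK@(0,4)
Op 2: place WR@(2,1)
Op 3: place WN@(2,3)
Op 4: place BQ@(3,3)
Op 5: place BB@(3,0)
Per-piece attacks for B:
  BK@(0,4): attacks (0,3) (1,4) (1,3)
  BB@(3,0): attacks (4,1) (2,1) [ray(-1,1) blocked at (2,1)]
  BQ@(3,3): attacks (3,4) (3,2) (3,1) (3,0) (4,3) (2,3) (4,4) (4,2) (2,4) (2,2) (1,1) (0,0) [ray(0,-1) blocked at (3,0); ray(-1,0) blocked at (2,3)]
Union (17 distinct): (0,0) (0,3) (1,1) (1,3) (1,4) (2,1) (2,2) (2,3) (2,4) (3,0) (3,1) (3,2) (3,4) (4,1) (4,2) (4,3) (4,4)

Answer: 17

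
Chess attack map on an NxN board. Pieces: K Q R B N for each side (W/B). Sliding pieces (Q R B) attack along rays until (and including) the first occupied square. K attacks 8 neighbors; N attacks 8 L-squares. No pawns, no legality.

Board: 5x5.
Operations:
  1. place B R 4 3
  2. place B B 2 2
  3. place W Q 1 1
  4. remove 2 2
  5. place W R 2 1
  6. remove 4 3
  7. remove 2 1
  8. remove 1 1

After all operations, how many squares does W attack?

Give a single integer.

Answer: 0

Derivation:
Op 1: place BR@(4,3)
Op 2: place BB@(2,2)
Op 3: place WQ@(1,1)
Op 4: remove (2,2)
Op 5: place WR@(2,1)
Op 6: remove (4,3)
Op 7: remove (2,1)
Op 8: remove (1,1)
Per-piece attacks for W:
Union (0 distinct): (none)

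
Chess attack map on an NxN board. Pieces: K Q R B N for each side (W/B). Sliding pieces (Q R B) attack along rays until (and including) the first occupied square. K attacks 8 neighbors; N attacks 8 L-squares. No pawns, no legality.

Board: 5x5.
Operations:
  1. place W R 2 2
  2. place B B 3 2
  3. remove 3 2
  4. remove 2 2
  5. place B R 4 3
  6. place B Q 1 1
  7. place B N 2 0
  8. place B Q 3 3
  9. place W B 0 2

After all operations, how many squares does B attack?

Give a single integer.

Op 1: place WR@(2,2)
Op 2: place BB@(3,2)
Op 3: remove (3,2)
Op 4: remove (2,2)
Op 5: place BR@(4,3)
Op 6: place BQ@(1,1)
Op 7: place BN@(2,0)
Op 8: place BQ@(3,3)
Op 9: place WB@(0,2)
Per-piece attacks for B:
  BQ@(1,1): attacks (1,2) (1,3) (1,4) (1,0) (2,1) (3,1) (4,1) (0,1) (2,2) (3,3) (2,0) (0,2) (0,0) [ray(1,1) blocked at (3,3); ray(1,-1) blocked at (2,0); ray(-1,1) blocked at (0,2)]
  BN@(2,0): attacks (3,2) (4,1) (1,2) (0,1)
  BQ@(3,3): attacks (3,4) (3,2) (3,1) (3,0) (4,3) (2,3) (1,3) (0,3) (4,4) (4,2) (2,4) (2,2) (1,1) [ray(1,0) blocked at (4,3); ray(-1,-1) blocked at (1,1)]
  BR@(4,3): attacks (4,4) (4,2) (4,1) (4,0) (3,3) [ray(-1,0) blocked at (3,3)]
Union (24 distinct): (0,0) (0,1) (0,2) (0,3) (1,0) (1,1) (1,2) (1,3) (1,4) (2,0) (2,1) (2,2) (2,3) (2,4) (3,0) (3,1) (3,2) (3,3) (3,4) (4,0) (4,1) (4,2) (4,3) (4,4)

Answer: 24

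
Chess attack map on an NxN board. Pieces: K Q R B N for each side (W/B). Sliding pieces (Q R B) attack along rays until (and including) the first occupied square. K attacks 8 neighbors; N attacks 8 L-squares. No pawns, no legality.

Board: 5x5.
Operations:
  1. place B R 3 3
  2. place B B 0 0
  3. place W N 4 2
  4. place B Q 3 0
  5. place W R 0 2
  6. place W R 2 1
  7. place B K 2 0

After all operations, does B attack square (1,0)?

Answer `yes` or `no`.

Answer: yes

Derivation:
Op 1: place BR@(3,3)
Op 2: place BB@(0,0)
Op 3: place WN@(4,2)
Op 4: place BQ@(3,0)
Op 5: place WR@(0,2)
Op 6: place WR@(2,1)
Op 7: place BK@(2,0)
Per-piece attacks for B:
  BB@(0,0): attacks (1,1) (2,2) (3,3) [ray(1,1) blocked at (3,3)]
  BK@(2,0): attacks (2,1) (3,0) (1,0) (3,1) (1,1)
  BQ@(3,0): attacks (3,1) (3,2) (3,3) (4,0) (2,0) (4,1) (2,1) [ray(0,1) blocked at (3,3); ray(-1,0) blocked at (2,0); ray(-1,1) blocked at (2,1)]
  BR@(3,3): attacks (3,4) (3,2) (3,1) (3,0) (4,3) (2,3) (1,3) (0,3) [ray(0,-1) blocked at (3,0)]
B attacks (1,0): yes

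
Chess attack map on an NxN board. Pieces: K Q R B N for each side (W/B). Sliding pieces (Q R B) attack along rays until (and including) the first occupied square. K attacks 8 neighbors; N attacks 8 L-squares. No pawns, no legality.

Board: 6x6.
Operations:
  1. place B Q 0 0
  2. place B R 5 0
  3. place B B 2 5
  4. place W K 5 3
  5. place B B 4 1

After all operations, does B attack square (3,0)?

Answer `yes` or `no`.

Op 1: place BQ@(0,0)
Op 2: place BR@(5,0)
Op 3: place BB@(2,5)
Op 4: place WK@(5,3)
Op 5: place BB@(4,1)
Per-piece attacks for B:
  BQ@(0,0): attacks (0,1) (0,2) (0,3) (0,4) (0,5) (1,0) (2,0) (3,0) (4,0) (5,0) (1,1) (2,2) (3,3) (4,4) (5,5) [ray(1,0) blocked at (5,0)]
  BB@(2,5): attacks (3,4) (4,3) (5,2) (1,4) (0,3)
  BB@(4,1): attacks (5,2) (5,0) (3,2) (2,3) (1,4) (0,5) (3,0) [ray(1,-1) blocked at (5,0)]
  BR@(5,0): attacks (5,1) (5,2) (5,3) (4,0) (3,0) (2,0) (1,0) (0,0) [ray(0,1) blocked at (5,3); ray(-1,0) blocked at (0,0)]
B attacks (3,0): yes

Answer: yes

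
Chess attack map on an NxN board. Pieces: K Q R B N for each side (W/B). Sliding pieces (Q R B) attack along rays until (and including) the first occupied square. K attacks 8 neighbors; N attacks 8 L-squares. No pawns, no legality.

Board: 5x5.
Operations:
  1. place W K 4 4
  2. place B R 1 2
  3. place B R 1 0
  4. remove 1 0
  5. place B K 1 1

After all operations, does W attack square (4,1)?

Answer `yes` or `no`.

Answer: no

Derivation:
Op 1: place WK@(4,4)
Op 2: place BR@(1,2)
Op 3: place BR@(1,0)
Op 4: remove (1,0)
Op 5: place BK@(1,1)
Per-piece attacks for W:
  WK@(4,4): attacks (4,3) (3,4) (3,3)
W attacks (4,1): no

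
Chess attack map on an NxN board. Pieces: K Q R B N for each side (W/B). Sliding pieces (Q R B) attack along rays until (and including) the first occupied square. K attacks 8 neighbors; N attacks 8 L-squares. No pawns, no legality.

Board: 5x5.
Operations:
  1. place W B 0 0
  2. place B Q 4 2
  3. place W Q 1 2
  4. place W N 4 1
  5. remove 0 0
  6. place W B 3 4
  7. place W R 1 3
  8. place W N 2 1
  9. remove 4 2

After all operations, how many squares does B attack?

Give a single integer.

Op 1: place WB@(0,0)
Op 2: place BQ@(4,2)
Op 3: place WQ@(1,2)
Op 4: place WN@(4,1)
Op 5: remove (0,0)
Op 6: place WB@(3,4)
Op 7: place WR@(1,3)
Op 8: place WN@(2,1)
Op 9: remove (4,2)
Per-piece attacks for B:
Union (0 distinct): (none)

Answer: 0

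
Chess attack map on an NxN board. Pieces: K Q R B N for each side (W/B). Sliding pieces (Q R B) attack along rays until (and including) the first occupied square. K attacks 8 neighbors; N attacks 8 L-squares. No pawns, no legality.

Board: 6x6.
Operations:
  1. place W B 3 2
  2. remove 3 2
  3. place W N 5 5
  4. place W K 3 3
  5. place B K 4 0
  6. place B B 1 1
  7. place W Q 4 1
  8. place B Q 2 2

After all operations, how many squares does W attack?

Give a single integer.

Op 1: place WB@(3,2)
Op 2: remove (3,2)
Op 3: place WN@(5,5)
Op 4: place WK@(3,3)
Op 5: place BK@(4,0)
Op 6: place BB@(1,1)
Op 7: place WQ@(4,1)
Op 8: place BQ@(2,2)
Per-piece attacks for W:
  WK@(3,3): attacks (3,4) (3,2) (4,3) (2,3) (4,4) (4,2) (2,4) (2,2)
  WQ@(4,1): attacks (4,2) (4,3) (4,4) (4,5) (4,0) (5,1) (3,1) (2,1) (1,1) (5,2) (5,0) (3,2) (2,3) (1,4) (0,5) (3,0) [ray(0,-1) blocked at (4,0); ray(-1,0) blocked at (1,1)]
  WN@(5,5): attacks (4,3) (3,4)
Union (19 distinct): (0,5) (1,1) (1,4) (2,1) (2,2) (2,3) (2,4) (3,0) (3,1) (3,2) (3,4) (4,0) (4,2) (4,3) (4,4) (4,5) (5,0) (5,1) (5,2)

Answer: 19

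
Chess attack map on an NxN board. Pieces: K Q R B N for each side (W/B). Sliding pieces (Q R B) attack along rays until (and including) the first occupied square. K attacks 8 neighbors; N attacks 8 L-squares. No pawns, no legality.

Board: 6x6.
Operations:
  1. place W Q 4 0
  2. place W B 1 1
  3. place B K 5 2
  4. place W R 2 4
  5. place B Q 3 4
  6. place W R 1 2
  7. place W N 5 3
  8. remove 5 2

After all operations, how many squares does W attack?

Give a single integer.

Answer: 27

Derivation:
Op 1: place WQ@(4,0)
Op 2: place WB@(1,1)
Op 3: place BK@(5,2)
Op 4: place WR@(2,4)
Op 5: place BQ@(3,4)
Op 6: place WR@(1,2)
Op 7: place WN@(5,3)
Op 8: remove (5,2)
Per-piece attacks for W:
  WB@(1,1): attacks (2,2) (3,3) (4,4) (5,5) (2,0) (0,2) (0,0)
  WR@(1,2): attacks (1,3) (1,4) (1,5) (1,1) (2,2) (3,2) (4,2) (5,2) (0,2) [ray(0,-1) blocked at (1,1)]
  WR@(2,4): attacks (2,5) (2,3) (2,2) (2,1) (2,0) (3,4) (1,4) (0,4) [ray(1,0) blocked at (3,4)]
  WQ@(4,0): attacks (4,1) (4,2) (4,3) (4,4) (4,5) (5,0) (3,0) (2,0) (1,0) (0,0) (5,1) (3,1) (2,2) (1,3) (0,4)
  WN@(5,3): attacks (4,5) (3,4) (4,1) (3,2)
Union (27 distinct): (0,0) (0,2) (0,4) (1,0) (1,1) (1,3) (1,4) (1,5) (2,0) (2,1) (2,2) (2,3) (2,5) (3,0) (3,1) (3,2) (3,3) (3,4) (4,1) (4,2) (4,3) (4,4) (4,5) (5,0) (5,1) (5,2) (5,5)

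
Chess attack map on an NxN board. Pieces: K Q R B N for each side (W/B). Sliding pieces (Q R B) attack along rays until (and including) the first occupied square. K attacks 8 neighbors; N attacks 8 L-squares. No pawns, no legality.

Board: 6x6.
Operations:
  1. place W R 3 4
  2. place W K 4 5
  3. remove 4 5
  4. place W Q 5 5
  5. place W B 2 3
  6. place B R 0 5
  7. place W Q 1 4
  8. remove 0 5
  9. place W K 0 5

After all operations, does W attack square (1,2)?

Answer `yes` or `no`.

Answer: yes

Derivation:
Op 1: place WR@(3,4)
Op 2: place WK@(4,5)
Op 3: remove (4,5)
Op 4: place WQ@(5,5)
Op 5: place WB@(2,3)
Op 6: place BR@(0,5)
Op 7: place WQ@(1,4)
Op 8: remove (0,5)
Op 9: place WK@(0,5)
Per-piece attacks for W:
  WK@(0,5): attacks (0,4) (1,5) (1,4)
  WQ@(1,4): attacks (1,5) (1,3) (1,2) (1,1) (1,0) (2,4) (3,4) (0,4) (2,5) (2,3) (0,5) (0,3) [ray(1,0) blocked at (3,4); ray(1,-1) blocked at (2,3); ray(-1,1) blocked at (0,5)]
  WB@(2,3): attacks (3,4) (3,2) (4,1) (5,0) (1,4) (1,2) (0,1) [ray(1,1) blocked at (3,4); ray(-1,1) blocked at (1,4)]
  WR@(3,4): attacks (3,5) (3,3) (3,2) (3,1) (3,0) (4,4) (5,4) (2,4) (1,4) [ray(-1,0) blocked at (1,4)]
  WQ@(5,5): attacks (5,4) (5,3) (5,2) (5,1) (5,0) (4,5) (3,5) (2,5) (1,5) (0,5) (4,4) (3,3) (2,2) (1,1) (0,0) [ray(-1,0) blocked at (0,5)]
W attacks (1,2): yes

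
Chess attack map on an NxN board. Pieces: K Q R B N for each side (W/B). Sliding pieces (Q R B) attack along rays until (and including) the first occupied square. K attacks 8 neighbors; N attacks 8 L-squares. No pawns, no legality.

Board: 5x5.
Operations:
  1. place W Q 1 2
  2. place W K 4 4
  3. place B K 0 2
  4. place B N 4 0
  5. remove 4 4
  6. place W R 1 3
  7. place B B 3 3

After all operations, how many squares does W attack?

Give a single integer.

Op 1: place WQ@(1,2)
Op 2: place WK@(4,4)
Op 3: place BK@(0,2)
Op 4: place BN@(4,0)
Op 5: remove (4,4)
Op 6: place WR@(1,3)
Op 7: place BB@(3,3)
Per-piece attacks for W:
  WQ@(1,2): attacks (1,3) (1,1) (1,0) (2,2) (3,2) (4,2) (0,2) (2,3) (3,4) (2,1) (3,0) (0,3) (0,1) [ray(0,1) blocked at (1,3); ray(-1,0) blocked at (0,2)]
  WR@(1,3): attacks (1,4) (1,2) (2,3) (3,3) (0,3) [ray(0,-1) blocked at (1,2); ray(1,0) blocked at (3,3)]
Union (16 distinct): (0,1) (0,2) (0,3) (1,0) (1,1) (1,2) (1,3) (1,4) (2,1) (2,2) (2,3) (3,0) (3,2) (3,3) (3,4) (4,2)

Answer: 16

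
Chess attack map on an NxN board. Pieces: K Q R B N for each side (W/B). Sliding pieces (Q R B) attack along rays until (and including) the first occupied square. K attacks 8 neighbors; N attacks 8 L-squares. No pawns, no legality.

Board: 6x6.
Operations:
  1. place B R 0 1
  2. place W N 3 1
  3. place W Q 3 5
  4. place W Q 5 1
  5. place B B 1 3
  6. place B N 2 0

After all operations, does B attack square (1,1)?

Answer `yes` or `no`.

Answer: yes

Derivation:
Op 1: place BR@(0,1)
Op 2: place WN@(3,1)
Op 3: place WQ@(3,5)
Op 4: place WQ@(5,1)
Op 5: place BB@(1,3)
Op 6: place BN@(2,0)
Per-piece attacks for B:
  BR@(0,1): attacks (0,2) (0,3) (0,4) (0,5) (0,0) (1,1) (2,1) (3,1) [ray(1,0) blocked at (3,1)]
  BB@(1,3): attacks (2,4) (3,5) (2,2) (3,1) (0,4) (0,2) [ray(1,1) blocked at (3,5); ray(1,-1) blocked at (3,1)]
  BN@(2,0): attacks (3,2) (4,1) (1,2) (0,1)
B attacks (1,1): yes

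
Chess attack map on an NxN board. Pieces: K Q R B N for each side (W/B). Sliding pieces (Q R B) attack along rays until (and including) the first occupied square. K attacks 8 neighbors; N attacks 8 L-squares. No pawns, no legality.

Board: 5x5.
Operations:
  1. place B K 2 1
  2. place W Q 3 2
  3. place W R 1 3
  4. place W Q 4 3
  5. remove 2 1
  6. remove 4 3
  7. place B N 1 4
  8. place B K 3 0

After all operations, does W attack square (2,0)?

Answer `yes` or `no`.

Answer: no

Derivation:
Op 1: place BK@(2,1)
Op 2: place WQ@(3,2)
Op 3: place WR@(1,3)
Op 4: place WQ@(4,3)
Op 5: remove (2,1)
Op 6: remove (4,3)
Op 7: place BN@(1,4)
Op 8: place BK@(3,0)
Per-piece attacks for W:
  WR@(1,3): attacks (1,4) (1,2) (1,1) (1,0) (2,3) (3,3) (4,3) (0,3) [ray(0,1) blocked at (1,4)]
  WQ@(3,2): attacks (3,3) (3,4) (3,1) (3,0) (4,2) (2,2) (1,2) (0,2) (4,3) (4,1) (2,3) (1,4) (2,1) (1,0) [ray(0,-1) blocked at (3,0); ray(-1,1) blocked at (1,4)]
W attacks (2,0): no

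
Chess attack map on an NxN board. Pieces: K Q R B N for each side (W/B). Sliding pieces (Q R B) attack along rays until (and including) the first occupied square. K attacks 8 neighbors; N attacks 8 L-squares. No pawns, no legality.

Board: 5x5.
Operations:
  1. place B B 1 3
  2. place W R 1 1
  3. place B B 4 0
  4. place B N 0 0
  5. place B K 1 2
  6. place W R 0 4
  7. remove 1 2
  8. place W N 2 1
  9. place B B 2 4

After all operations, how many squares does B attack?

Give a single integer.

Op 1: place BB@(1,3)
Op 2: place WR@(1,1)
Op 3: place BB@(4,0)
Op 4: place BN@(0,0)
Op 5: place BK@(1,2)
Op 6: place WR@(0,4)
Op 7: remove (1,2)
Op 8: place WN@(2,1)
Op 9: place BB@(2,4)
Per-piece attacks for B:
  BN@(0,0): attacks (1,2) (2,1)
  BB@(1,3): attacks (2,4) (2,2) (3,1) (4,0) (0,4) (0,2) [ray(1,1) blocked at (2,4); ray(1,-1) blocked at (4,0); ray(-1,1) blocked at (0,4)]
  BB@(2,4): attacks (3,3) (4,2) (1,3) [ray(-1,-1) blocked at (1,3)]
  BB@(4,0): attacks (3,1) (2,2) (1,3) [ray(-1,1) blocked at (1,3)]
Union (11 distinct): (0,2) (0,4) (1,2) (1,3) (2,1) (2,2) (2,4) (3,1) (3,3) (4,0) (4,2)

Answer: 11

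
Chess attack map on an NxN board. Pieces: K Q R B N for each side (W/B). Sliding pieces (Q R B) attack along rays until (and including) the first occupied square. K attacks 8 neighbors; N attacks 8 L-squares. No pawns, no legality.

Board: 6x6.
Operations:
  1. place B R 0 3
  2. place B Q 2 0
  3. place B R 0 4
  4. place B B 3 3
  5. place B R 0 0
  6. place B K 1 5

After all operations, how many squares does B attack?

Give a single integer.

Answer: 29

Derivation:
Op 1: place BR@(0,3)
Op 2: place BQ@(2,0)
Op 3: place BR@(0,4)
Op 4: place BB@(3,3)
Op 5: place BR@(0,0)
Op 6: place BK@(1,5)
Per-piece attacks for B:
  BR@(0,0): attacks (0,1) (0,2) (0,3) (1,0) (2,0) [ray(0,1) blocked at (0,3); ray(1,0) blocked at (2,0)]
  BR@(0,3): attacks (0,4) (0,2) (0,1) (0,0) (1,3) (2,3) (3,3) [ray(0,1) blocked at (0,4); ray(0,-1) blocked at (0,0); ray(1,0) blocked at (3,3)]
  BR@(0,4): attacks (0,5) (0,3) (1,4) (2,4) (3,4) (4,4) (5,4) [ray(0,-1) blocked at (0,3)]
  BK@(1,5): attacks (1,4) (2,5) (0,5) (2,4) (0,4)
  BQ@(2,0): attacks (2,1) (2,2) (2,3) (2,4) (2,5) (3,0) (4,0) (5,0) (1,0) (0,0) (3,1) (4,2) (5,3) (1,1) (0,2) [ray(-1,0) blocked at (0,0)]
  BB@(3,3): attacks (4,4) (5,5) (4,2) (5,1) (2,4) (1,5) (2,2) (1,1) (0,0) [ray(-1,1) blocked at (1,5); ray(-1,-1) blocked at (0,0)]
Union (29 distinct): (0,0) (0,1) (0,2) (0,3) (0,4) (0,5) (1,0) (1,1) (1,3) (1,4) (1,5) (2,0) (2,1) (2,2) (2,3) (2,4) (2,5) (3,0) (3,1) (3,3) (3,4) (4,0) (4,2) (4,4) (5,0) (5,1) (5,3) (5,4) (5,5)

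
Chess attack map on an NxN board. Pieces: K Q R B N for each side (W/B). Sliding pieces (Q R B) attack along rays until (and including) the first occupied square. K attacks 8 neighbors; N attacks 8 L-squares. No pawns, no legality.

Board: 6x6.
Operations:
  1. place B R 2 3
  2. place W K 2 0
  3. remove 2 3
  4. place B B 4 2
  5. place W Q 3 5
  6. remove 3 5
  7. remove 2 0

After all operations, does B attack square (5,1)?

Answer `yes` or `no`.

Answer: yes

Derivation:
Op 1: place BR@(2,3)
Op 2: place WK@(2,0)
Op 3: remove (2,3)
Op 4: place BB@(4,2)
Op 5: place WQ@(3,5)
Op 6: remove (3,5)
Op 7: remove (2,0)
Per-piece attacks for B:
  BB@(4,2): attacks (5,3) (5,1) (3,3) (2,4) (1,5) (3,1) (2,0)
B attacks (5,1): yes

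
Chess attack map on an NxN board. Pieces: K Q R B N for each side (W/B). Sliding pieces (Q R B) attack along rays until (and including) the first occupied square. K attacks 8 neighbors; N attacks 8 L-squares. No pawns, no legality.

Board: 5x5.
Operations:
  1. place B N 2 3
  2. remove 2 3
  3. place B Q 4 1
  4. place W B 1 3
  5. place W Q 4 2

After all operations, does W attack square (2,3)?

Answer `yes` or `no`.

Answer: no

Derivation:
Op 1: place BN@(2,3)
Op 2: remove (2,3)
Op 3: place BQ@(4,1)
Op 4: place WB@(1,3)
Op 5: place WQ@(4,2)
Per-piece attacks for W:
  WB@(1,3): attacks (2,4) (2,2) (3,1) (4,0) (0,4) (0,2)
  WQ@(4,2): attacks (4,3) (4,4) (4,1) (3,2) (2,2) (1,2) (0,2) (3,3) (2,4) (3,1) (2,0) [ray(0,-1) blocked at (4,1)]
W attacks (2,3): no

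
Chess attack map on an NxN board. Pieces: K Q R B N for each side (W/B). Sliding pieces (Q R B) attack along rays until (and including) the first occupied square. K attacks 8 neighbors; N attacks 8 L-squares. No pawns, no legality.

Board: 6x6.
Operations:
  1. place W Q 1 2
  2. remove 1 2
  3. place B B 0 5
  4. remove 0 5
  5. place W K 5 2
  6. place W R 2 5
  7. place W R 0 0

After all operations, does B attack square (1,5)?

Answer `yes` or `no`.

Op 1: place WQ@(1,2)
Op 2: remove (1,2)
Op 3: place BB@(0,5)
Op 4: remove (0,5)
Op 5: place WK@(5,2)
Op 6: place WR@(2,5)
Op 7: place WR@(0,0)
Per-piece attacks for B:
B attacks (1,5): no

Answer: no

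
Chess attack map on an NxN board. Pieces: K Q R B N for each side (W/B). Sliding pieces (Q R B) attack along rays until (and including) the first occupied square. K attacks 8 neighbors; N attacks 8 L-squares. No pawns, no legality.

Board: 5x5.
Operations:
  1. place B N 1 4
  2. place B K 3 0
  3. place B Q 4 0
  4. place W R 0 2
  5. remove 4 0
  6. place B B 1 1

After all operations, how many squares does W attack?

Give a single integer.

Answer: 8

Derivation:
Op 1: place BN@(1,4)
Op 2: place BK@(3,0)
Op 3: place BQ@(4,0)
Op 4: place WR@(0,2)
Op 5: remove (4,0)
Op 6: place BB@(1,1)
Per-piece attacks for W:
  WR@(0,2): attacks (0,3) (0,4) (0,1) (0,0) (1,2) (2,2) (3,2) (4,2)
Union (8 distinct): (0,0) (0,1) (0,3) (0,4) (1,2) (2,2) (3,2) (4,2)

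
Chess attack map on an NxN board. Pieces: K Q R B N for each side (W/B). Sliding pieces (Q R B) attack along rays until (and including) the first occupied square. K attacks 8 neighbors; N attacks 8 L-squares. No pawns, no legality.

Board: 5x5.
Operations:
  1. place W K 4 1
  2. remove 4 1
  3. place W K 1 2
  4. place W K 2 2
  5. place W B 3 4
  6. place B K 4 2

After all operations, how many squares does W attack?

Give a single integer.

Op 1: place WK@(4,1)
Op 2: remove (4,1)
Op 3: place WK@(1,2)
Op 4: place WK@(2,2)
Op 5: place WB@(3,4)
Op 6: place BK@(4,2)
Per-piece attacks for W:
  WK@(1,2): attacks (1,3) (1,1) (2,2) (0,2) (2,3) (2,1) (0,3) (0,1)
  WK@(2,2): attacks (2,3) (2,1) (3,2) (1,2) (3,3) (3,1) (1,3) (1,1)
  WB@(3,4): attacks (4,3) (2,3) (1,2) [ray(-1,-1) blocked at (1,2)]
Union (13 distinct): (0,1) (0,2) (0,3) (1,1) (1,2) (1,3) (2,1) (2,2) (2,3) (3,1) (3,2) (3,3) (4,3)

Answer: 13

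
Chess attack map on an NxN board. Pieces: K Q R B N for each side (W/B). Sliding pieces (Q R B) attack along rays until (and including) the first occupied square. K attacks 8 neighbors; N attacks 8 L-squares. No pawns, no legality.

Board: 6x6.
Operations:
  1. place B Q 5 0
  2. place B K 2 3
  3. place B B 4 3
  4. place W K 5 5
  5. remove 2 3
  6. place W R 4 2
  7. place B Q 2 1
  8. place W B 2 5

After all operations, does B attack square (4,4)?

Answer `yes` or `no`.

Answer: no

Derivation:
Op 1: place BQ@(5,0)
Op 2: place BK@(2,3)
Op 3: place BB@(4,3)
Op 4: place WK@(5,5)
Op 5: remove (2,3)
Op 6: place WR@(4,2)
Op 7: place BQ@(2,1)
Op 8: place WB@(2,5)
Per-piece attacks for B:
  BQ@(2,1): attacks (2,2) (2,3) (2,4) (2,5) (2,0) (3,1) (4,1) (5,1) (1,1) (0,1) (3,2) (4,3) (3,0) (1,2) (0,3) (1,0) [ray(0,1) blocked at (2,5); ray(1,1) blocked at (4,3)]
  BB@(4,3): attacks (5,4) (5,2) (3,4) (2,5) (3,2) (2,1) [ray(-1,1) blocked at (2,5); ray(-1,-1) blocked at (2,1)]
  BQ@(5,0): attacks (5,1) (5,2) (5,3) (5,4) (5,5) (4,0) (3,0) (2,0) (1,0) (0,0) (4,1) (3,2) (2,3) (1,4) (0,5) [ray(0,1) blocked at (5,5)]
B attacks (4,4): no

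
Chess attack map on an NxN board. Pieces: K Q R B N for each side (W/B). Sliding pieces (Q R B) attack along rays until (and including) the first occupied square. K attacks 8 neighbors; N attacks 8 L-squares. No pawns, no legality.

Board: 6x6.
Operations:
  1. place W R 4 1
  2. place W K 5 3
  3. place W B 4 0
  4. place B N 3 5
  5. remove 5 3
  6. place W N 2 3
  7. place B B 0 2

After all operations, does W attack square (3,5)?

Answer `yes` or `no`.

Op 1: place WR@(4,1)
Op 2: place WK@(5,3)
Op 3: place WB@(4,0)
Op 4: place BN@(3,5)
Op 5: remove (5,3)
Op 6: place WN@(2,3)
Op 7: place BB@(0,2)
Per-piece attacks for W:
  WN@(2,3): attacks (3,5) (4,4) (1,5) (0,4) (3,1) (4,2) (1,1) (0,2)
  WB@(4,0): attacks (5,1) (3,1) (2,2) (1,3) (0,4)
  WR@(4,1): attacks (4,2) (4,3) (4,4) (4,5) (4,0) (5,1) (3,1) (2,1) (1,1) (0,1) [ray(0,-1) blocked at (4,0)]
W attacks (3,5): yes

Answer: yes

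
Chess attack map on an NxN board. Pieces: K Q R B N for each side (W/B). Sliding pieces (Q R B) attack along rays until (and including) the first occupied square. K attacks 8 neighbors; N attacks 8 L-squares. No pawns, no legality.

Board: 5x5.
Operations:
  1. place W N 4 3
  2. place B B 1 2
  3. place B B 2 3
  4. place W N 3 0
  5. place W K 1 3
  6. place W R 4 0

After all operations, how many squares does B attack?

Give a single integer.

Answer: 10

Derivation:
Op 1: place WN@(4,3)
Op 2: place BB@(1,2)
Op 3: place BB@(2,3)
Op 4: place WN@(3,0)
Op 5: place WK@(1,3)
Op 6: place WR@(4,0)
Per-piece attacks for B:
  BB@(1,2): attacks (2,3) (2,1) (3,0) (0,3) (0,1) [ray(1,1) blocked at (2,3); ray(1,-1) blocked at (3,0)]
  BB@(2,3): attacks (3,4) (3,2) (4,1) (1,4) (1,2) [ray(-1,-1) blocked at (1,2)]
Union (10 distinct): (0,1) (0,3) (1,2) (1,4) (2,1) (2,3) (3,0) (3,2) (3,4) (4,1)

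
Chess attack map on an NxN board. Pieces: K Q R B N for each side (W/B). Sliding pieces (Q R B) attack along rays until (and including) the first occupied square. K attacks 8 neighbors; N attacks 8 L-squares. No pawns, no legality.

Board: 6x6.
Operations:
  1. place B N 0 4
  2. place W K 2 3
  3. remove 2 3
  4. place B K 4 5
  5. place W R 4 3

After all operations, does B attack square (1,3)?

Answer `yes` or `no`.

Op 1: place BN@(0,4)
Op 2: place WK@(2,3)
Op 3: remove (2,3)
Op 4: place BK@(4,5)
Op 5: place WR@(4,3)
Per-piece attacks for B:
  BN@(0,4): attacks (2,5) (1,2) (2,3)
  BK@(4,5): attacks (4,4) (5,5) (3,5) (5,4) (3,4)
B attacks (1,3): no

Answer: no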